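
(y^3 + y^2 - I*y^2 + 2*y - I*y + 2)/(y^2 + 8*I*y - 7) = (y^2 + y*(1 - 2*I) - 2*I)/(y + 7*I)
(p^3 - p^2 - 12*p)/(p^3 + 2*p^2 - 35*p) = (p^2 - p - 12)/(p^2 + 2*p - 35)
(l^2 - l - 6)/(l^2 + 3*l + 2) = (l - 3)/(l + 1)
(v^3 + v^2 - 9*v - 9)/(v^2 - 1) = (v^2 - 9)/(v - 1)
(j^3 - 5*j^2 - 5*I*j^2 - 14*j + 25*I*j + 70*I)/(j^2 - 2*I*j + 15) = (j^2 - 5*j - 14)/(j + 3*I)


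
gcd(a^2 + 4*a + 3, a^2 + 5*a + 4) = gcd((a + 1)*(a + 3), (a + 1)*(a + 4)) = a + 1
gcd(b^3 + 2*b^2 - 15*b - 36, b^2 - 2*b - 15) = b + 3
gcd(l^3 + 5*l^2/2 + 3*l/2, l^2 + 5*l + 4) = l + 1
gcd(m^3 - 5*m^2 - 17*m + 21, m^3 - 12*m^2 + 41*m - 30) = m - 1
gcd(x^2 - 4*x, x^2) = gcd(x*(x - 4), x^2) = x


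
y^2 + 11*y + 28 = (y + 4)*(y + 7)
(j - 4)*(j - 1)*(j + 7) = j^3 + 2*j^2 - 31*j + 28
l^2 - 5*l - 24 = (l - 8)*(l + 3)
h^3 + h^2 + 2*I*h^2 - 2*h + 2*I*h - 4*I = (h - 1)*(h + 2)*(h + 2*I)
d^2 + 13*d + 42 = (d + 6)*(d + 7)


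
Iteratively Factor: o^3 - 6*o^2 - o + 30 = (o - 3)*(o^2 - 3*o - 10) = (o - 3)*(o + 2)*(o - 5)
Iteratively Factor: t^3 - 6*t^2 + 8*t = (t)*(t^2 - 6*t + 8) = t*(t - 2)*(t - 4)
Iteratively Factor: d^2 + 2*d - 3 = (d + 3)*(d - 1)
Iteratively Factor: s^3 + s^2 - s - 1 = (s - 1)*(s^2 + 2*s + 1) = (s - 1)*(s + 1)*(s + 1)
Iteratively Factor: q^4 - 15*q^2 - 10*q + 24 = (q + 3)*(q^3 - 3*q^2 - 6*q + 8) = (q + 2)*(q + 3)*(q^2 - 5*q + 4) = (q - 1)*(q + 2)*(q + 3)*(q - 4)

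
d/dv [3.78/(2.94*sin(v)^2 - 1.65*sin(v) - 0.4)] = (6.237 - 22.2264*sin(v))*cos(v)/(-2.94*sin(v)^2 + 1.65*sin(v) + 0.4)^2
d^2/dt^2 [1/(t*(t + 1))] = 2*(t^2 + t*(t + 1) + (t + 1)^2)/(t^3*(t + 1)^3)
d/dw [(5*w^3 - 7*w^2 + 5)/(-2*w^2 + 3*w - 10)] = (-10*w^4 + 30*w^3 - 171*w^2 + 160*w - 15)/(4*w^4 - 12*w^3 + 49*w^2 - 60*w + 100)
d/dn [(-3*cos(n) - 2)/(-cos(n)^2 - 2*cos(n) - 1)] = (3*cos(n) + 1)*sin(n)/(cos(n) + 1)^3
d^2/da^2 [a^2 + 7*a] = 2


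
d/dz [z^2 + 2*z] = 2*z + 2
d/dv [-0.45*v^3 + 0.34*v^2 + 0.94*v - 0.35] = -1.35*v^2 + 0.68*v + 0.94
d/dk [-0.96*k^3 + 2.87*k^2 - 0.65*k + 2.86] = -2.88*k^2 + 5.74*k - 0.65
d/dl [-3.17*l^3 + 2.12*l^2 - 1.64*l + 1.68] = -9.51*l^2 + 4.24*l - 1.64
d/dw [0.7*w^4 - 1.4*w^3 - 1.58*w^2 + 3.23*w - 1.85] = 2.8*w^3 - 4.2*w^2 - 3.16*w + 3.23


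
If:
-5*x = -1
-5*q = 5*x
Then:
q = -1/5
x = 1/5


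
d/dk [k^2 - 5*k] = 2*k - 5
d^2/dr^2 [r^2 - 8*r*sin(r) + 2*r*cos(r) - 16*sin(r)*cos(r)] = 8*r*sin(r) - 2*r*cos(r) - 4*sin(r) + 32*sin(2*r) - 16*cos(r) + 2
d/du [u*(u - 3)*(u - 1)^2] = 4*u^3 - 15*u^2 + 14*u - 3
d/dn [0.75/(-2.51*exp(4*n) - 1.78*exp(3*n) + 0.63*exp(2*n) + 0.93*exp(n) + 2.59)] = (7.53*exp(3*n) + 4.005*exp(2*n) - 0.945*exp(n) - 0.6975)*exp(n)/(-2.51*exp(4*n) - 1.78*exp(3*n) + 0.63*exp(2*n) + 0.93*exp(n) + 2.59)^2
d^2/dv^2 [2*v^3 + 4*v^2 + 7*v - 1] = 12*v + 8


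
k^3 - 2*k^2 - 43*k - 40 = (k - 8)*(k + 1)*(k + 5)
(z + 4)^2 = z^2 + 8*z + 16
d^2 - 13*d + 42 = (d - 7)*(d - 6)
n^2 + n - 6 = (n - 2)*(n + 3)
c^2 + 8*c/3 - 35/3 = (c - 7/3)*(c + 5)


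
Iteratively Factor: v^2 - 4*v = (v - 4)*(v)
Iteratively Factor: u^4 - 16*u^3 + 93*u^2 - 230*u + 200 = (u - 5)*(u^3 - 11*u^2 + 38*u - 40) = (u - 5)*(u - 4)*(u^2 - 7*u + 10) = (u - 5)*(u - 4)*(u - 2)*(u - 5)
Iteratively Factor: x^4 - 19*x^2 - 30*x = (x + 3)*(x^3 - 3*x^2 - 10*x) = x*(x + 3)*(x^2 - 3*x - 10) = x*(x + 2)*(x + 3)*(x - 5)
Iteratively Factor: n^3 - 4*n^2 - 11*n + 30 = (n + 3)*(n^2 - 7*n + 10) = (n - 5)*(n + 3)*(n - 2)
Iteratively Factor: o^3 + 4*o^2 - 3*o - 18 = (o + 3)*(o^2 + o - 6) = (o - 2)*(o + 3)*(o + 3)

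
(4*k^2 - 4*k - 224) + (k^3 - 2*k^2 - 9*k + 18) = k^3 + 2*k^2 - 13*k - 206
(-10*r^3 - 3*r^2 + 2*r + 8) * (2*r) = -20*r^4 - 6*r^3 + 4*r^2 + 16*r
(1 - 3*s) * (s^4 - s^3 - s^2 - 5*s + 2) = -3*s^5 + 4*s^4 + 2*s^3 + 14*s^2 - 11*s + 2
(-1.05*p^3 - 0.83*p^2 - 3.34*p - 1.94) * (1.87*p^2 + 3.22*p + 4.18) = -1.9635*p^5 - 4.9331*p^4 - 13.3074*p^3 - 17.852*p^2 - 20.208*p - 8.1092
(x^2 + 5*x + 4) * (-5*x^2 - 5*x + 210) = -5*x^4 - 30*x^3 + 165*x^2 + 1030*x + 840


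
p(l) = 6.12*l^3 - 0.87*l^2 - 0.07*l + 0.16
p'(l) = 18.36*l^2 - 1.74*l - 0.07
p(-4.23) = -478.31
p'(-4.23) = 335.80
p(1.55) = 20.75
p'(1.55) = 41.34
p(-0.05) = 0.16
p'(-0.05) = 0.06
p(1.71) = 28.10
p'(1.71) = 50.64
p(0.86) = 3.35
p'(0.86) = 12.01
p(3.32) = 214.30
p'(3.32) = 196.52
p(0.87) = 3.47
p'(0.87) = 12.31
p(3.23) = 197.09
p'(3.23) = 185.86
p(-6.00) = -1352.66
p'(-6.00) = 671.33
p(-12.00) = -10699.64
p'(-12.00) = 2664.65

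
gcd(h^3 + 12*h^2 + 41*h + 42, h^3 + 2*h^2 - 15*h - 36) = h + 3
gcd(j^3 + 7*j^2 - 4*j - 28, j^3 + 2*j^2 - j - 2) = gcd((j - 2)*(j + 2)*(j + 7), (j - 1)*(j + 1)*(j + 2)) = j + 2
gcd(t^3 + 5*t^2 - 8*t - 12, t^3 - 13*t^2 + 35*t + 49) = t + 1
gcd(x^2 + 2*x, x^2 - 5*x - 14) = x + 2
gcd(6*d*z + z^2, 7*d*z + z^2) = z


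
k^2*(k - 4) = k^3 - 4*k^2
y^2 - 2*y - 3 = (y - 3)*(y + 1)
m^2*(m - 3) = m^3 - 3*m^2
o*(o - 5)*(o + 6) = o^3 + o^2 - 30*o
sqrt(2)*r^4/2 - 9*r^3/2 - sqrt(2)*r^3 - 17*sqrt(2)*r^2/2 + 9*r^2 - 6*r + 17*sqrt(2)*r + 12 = (r - 2)*(r - 6*sqrt(2))*(r + sqrt(2)/2)*(sqrt(2)*r/2 + 1)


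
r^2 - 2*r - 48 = (r - 8)*(r + 6)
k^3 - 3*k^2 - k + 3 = (k - 3)*(k - 1)*(k + 1)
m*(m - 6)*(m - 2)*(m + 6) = m^4 - 2*m^3 - 36*m^2 + 72*m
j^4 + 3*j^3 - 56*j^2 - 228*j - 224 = (j - 8)*(j + 2)^2*(j + 7)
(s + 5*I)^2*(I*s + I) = I*s^3 - 10*s^2 + I*s^2 - 10*s - 25*I*s - 25*I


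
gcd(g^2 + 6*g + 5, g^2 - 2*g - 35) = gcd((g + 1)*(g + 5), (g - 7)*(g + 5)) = g + 5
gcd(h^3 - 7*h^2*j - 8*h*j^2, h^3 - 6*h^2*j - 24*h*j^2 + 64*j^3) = h - 8*j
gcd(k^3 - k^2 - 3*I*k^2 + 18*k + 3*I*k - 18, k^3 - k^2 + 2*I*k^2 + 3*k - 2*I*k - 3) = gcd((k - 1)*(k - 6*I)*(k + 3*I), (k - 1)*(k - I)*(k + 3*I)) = k^2 + k*(-1 + 3*I) - 3*I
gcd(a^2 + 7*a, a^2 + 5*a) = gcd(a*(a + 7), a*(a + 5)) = a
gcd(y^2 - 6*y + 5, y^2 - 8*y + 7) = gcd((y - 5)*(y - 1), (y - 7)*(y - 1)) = y - 1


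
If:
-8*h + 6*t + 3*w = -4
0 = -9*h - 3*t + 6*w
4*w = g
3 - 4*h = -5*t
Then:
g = 8/25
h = 1/5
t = -11/25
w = 2/25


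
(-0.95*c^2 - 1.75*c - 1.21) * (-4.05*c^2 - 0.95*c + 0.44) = 3.8475*c^4 + 7.99*c^3 + 6.145*c^2 + 0.3795*c - 0.5324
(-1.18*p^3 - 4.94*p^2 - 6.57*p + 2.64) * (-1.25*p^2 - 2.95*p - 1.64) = 1.475*p^5 + 9.656*p^4 + 24.7207*p^3 + 24.1831*p^2 + 2.9868*p - 4.3296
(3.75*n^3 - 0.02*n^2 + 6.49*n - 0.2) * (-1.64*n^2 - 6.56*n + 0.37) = -6.15*n^5 - 24.5672*n^4 - 9.1249*n^3 - 42.2538*n^2 + 3.7133*n - 0.074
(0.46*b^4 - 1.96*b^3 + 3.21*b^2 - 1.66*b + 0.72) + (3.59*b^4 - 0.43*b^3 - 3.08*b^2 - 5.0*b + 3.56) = 4.05*b^4 - 2.39*b^3 + 0.13*b^2 - 6.66*b + 4.28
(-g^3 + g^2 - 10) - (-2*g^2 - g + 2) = -g^3 + 3*g^2 + g - 12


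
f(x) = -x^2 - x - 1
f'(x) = -2*x - 1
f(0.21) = -1.25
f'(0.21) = -1.42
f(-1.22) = -1.27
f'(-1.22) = 1.44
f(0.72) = -2.24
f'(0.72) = -2.44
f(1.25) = -3.81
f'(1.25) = -3.50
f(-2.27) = -3.88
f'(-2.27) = 3.54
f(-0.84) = -0.87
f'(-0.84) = 0.68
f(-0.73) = -0.80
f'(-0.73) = 0.46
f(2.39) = -9.10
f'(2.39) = -5.78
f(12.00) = -157.00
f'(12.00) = -25.00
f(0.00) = -1.00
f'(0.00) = -1.00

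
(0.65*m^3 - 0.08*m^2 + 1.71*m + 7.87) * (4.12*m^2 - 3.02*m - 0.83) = 2.678*m^5 - 2.2926*m^4 + 6.7473*m^3 + 27.3266*m^2 - 25.1867*m - 6.5321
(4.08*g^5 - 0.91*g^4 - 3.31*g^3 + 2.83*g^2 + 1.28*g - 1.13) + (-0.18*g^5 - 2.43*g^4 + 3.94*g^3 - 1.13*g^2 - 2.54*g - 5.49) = 3.9*g^5 - 3.34*g^4 + 0.63*g^3 + 1.7*g^2 - 1.26*g - 6.62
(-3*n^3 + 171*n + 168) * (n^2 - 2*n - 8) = -3*n^5 + 6*n^4 + 195*n^3 - 174*n^2 - 1704*n - 1344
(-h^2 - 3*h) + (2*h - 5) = -h^2 - h - 5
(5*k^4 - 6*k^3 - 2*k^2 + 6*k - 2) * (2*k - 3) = 10*k^5 - 27*k^4 + 14*k^3 + 18*k^2 - 22*k + 6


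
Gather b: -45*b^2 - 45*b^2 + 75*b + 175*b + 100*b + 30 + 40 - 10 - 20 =-90*b^2 + 350*b + 40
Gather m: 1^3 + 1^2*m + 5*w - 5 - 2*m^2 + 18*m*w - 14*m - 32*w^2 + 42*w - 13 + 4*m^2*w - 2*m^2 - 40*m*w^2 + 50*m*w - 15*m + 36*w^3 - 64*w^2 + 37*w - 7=m^2*(4*w - 4) + m*(-40*w^2 + 68*w - 28) + 36*w^3 - 96*w^2 + 84*w - 24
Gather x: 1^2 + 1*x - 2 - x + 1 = 0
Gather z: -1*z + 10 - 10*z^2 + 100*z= -10*z^2 + 99*z + 10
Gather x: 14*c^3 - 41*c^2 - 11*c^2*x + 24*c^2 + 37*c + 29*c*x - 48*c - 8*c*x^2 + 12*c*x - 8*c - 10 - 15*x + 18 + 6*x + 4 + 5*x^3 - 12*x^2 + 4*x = 14*c^3 - 17*c^2 - 19*c + 5*x^3 + x^2*(-8*c - 12) + x*(-11*c^2 + 41*c - 5) + 12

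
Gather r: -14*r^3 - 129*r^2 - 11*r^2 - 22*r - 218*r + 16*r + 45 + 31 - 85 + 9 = -14*r^3 - 140*r^2 - 224*r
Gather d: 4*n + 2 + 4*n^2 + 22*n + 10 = 4*n^2 + 26*n + 12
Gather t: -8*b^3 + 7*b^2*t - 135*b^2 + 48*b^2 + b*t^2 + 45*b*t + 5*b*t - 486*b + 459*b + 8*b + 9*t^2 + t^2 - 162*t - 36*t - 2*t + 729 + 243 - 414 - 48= -8*b^3 - 87*b^2 - 19*b + t^2*(b + 10) + t*(7*b^2 + 50*b - 200) + 510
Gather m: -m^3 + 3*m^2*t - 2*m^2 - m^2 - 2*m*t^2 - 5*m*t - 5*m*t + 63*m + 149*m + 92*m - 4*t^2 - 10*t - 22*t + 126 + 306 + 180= -m^3 + m^2*(3*t - 3) + m*(-2*t^2 - 10*t + 304) - 4*t^2 - 32*t + 612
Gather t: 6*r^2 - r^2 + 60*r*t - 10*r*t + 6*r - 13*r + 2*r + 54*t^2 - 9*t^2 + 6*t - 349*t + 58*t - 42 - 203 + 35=5*r^2 - 5*r + 45*t^2 + t*(50*r - 285) - 210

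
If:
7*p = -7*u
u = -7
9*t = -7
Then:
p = 7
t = -7/9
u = -7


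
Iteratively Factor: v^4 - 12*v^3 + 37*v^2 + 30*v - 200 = (v - 5)*(v^3 - 7*v^2 + 2*v + 40) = (v - 5)^2*(v^2 - 2*v - 8) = (v - 5)^2*(v - 4)*(v + 2)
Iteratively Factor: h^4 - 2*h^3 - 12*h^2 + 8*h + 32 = (h - 2)*(h^3 - 12*h - 16) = (h - 2)*(h + 2)*(h^2 - 2*h - 8) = (h - 4)*(h - 2)*(h + 2)*(h + 2)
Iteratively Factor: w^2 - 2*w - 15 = (w - 5)*(w + 3)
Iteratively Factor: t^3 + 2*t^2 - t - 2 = (t + 1)*(t^2 + t - 2) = (t - 1)*(t + 1)*(t + 2)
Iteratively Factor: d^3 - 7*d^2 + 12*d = (d - 4)*(d^2 - 3*d) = (d - 4)*(d - 3)*(d)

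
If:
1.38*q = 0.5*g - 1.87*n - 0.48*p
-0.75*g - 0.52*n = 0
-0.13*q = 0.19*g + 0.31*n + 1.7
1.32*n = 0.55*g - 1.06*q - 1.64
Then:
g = -34.20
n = 49.33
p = 4.27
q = -80.72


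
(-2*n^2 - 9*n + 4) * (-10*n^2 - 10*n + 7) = 20*n^4 + 110*n^3 + 36*n^2 - 103*n + 28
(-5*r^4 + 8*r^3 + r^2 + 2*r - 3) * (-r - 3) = 5*r^5 + 7*r^4 - 25*r^3 - 5*r^2 - 3*r + 9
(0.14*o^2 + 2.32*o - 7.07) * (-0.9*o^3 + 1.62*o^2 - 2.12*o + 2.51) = -0.126*o^5 - 1.8612*o^4 + 9.8246*o^3 - 16.0204*o^2 + 20.8116*o - 17.7457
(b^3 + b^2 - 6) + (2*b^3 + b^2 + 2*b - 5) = 3*b^3 + 2*b^2 + 2*b - 11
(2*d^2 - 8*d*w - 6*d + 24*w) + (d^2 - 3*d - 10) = 3*d^2 - 8*d*w - 9*d + 24*w - 10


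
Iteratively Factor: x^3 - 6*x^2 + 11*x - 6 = (x - 1)*(x^2 - 5*x + 6) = (x - 2)*(x - 1)*(x - 3)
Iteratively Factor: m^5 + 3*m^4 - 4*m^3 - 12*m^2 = (m + 2)*(m^4 + m^3 - 6*m^2) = (m - 2)*(m + 2)*(m^3 + 3*m^2) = (m - 2)*(m + 2)*(m + 3)*(m^2) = m*(m - 2)*(m + 2)*(m + 3)*(m)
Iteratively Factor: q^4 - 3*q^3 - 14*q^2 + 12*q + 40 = (q - 5)*(q^3 + 2*q^2 - 4*q - 8) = (q - 5)*(q - 2)*(q^2 + 4*q + 4) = (q - 5)*(q - 2)*(q + 2)*(q + 2)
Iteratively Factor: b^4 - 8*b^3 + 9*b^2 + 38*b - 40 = (b - 4)*(b^3 - 4*b^2 - 7*b + 10) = (b - 4)*(b + 2)*(b^2 - 6*b + 5) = (b - 5)*(b - 4)*(b + 2)*(b - 1)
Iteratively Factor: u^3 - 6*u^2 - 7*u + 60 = (u + 3)*(u^2 - 9*u + 20) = (u - 4)*(u + 3)*(u - 5)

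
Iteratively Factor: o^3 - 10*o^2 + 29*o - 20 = (o - 4)*(o^2 - 6*o + 5) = (o - 5)*(o - 4)*(o - 1)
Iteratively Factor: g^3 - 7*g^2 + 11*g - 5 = (g - 1)*(g^2 - 6*g + 5) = (g - 1)^2*(g - 5)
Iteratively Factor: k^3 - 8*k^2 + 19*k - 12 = (k - 4)*(k^2 - 4*k + 3) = (k - 4)*(k - 3)*(k - 1)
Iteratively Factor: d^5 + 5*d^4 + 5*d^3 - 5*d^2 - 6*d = (d + 1)*(d^4 + 4*d^3 + d^2 - 6*d) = d*(d + 1)*(d^3 + 4*d^2 + d - 6) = d*(d - 1)*(d + 1)*(d^2 + 5*d + 6) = d*(d - 1)*(d + 1)*(d + 2)*(d + 3)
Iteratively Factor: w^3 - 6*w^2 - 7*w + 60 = (w - 5)*(w^2 - w - 12) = (w - 5)*(w + 3)*(w - 4)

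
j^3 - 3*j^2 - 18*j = j*(j - 6)*(j + 3)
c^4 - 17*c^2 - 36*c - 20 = (c - 5)*(c + 1)*(c + 2)^2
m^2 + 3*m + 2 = (m + 1)*(m + 2)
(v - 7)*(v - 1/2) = v^2 - 15*v/2 + 7/2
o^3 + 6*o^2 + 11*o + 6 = (o + 1)*(o + 2)*(o + 3)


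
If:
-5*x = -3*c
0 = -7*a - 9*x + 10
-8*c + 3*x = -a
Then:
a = 155/122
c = 25/122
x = 15/122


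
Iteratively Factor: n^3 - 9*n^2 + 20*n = (n - 4)*(n^2 - 5*n) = n*(n - 4)*(n - 5)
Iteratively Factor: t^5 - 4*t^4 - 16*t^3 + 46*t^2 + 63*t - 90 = (t - 5)*(t^4 + t^3 - 11*t^2 - 9*t + 18) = (t - 5)*(t + 3)*(t^3 - 2*t^2 - 5*t + 6) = (t - 5)*(t + 2)*(t + 3)*(t^2 - 4*t + 3) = (t - 5)*(t - 3)*(t + 2)*(t + 3)*(t - 1)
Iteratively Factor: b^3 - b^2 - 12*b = (b)*(b^2 - b - 12) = b*(b + 3)*(b - 4)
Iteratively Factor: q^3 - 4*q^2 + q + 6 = (q - 2)*(q^2 - 2*q - 3) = (q - 2)*(q + 1)*(q - 3)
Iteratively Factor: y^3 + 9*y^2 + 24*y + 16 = (y + 4)*(y^2 + 5*y + 4) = (y + 1)*(y + 4)*(y + 4)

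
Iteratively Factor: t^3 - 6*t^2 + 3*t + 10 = (t - 5)*(t^2 - t - 2) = (t - 5)*(t - 2)*(t + 1)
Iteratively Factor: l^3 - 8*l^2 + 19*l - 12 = (l - 4)*(l^2 - 4*l + 3) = (l - 4)*(l - 1)*(l - 3)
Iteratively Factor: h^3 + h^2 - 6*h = (h)*(h^2 + h - 6) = h*(h + 3)*(h - 2)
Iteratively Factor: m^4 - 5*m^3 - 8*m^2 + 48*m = (m)*(m^3 - 5*m^2 - 8*m + 48) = m*(m - 4)*(m^2 - m - 12) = m*(m - 4)*(m + 3)*(m - 4)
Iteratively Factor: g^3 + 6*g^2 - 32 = (g + 4)*(g^2 + 2*g - 8) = (g - 2)*(g + 4)*(g + 4)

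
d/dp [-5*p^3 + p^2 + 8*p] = -15*p^2 + 2*p + 8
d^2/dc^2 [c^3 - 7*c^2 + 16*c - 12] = 6*c - 14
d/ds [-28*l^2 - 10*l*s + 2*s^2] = -10*l + 4*s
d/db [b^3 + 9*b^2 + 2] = 3*b*(b + 6)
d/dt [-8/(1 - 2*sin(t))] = -16*cos(t)/(2*sin(t) - 1)^2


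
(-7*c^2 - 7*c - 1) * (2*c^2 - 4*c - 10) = -14*c^4 + 14*c^3 + 96*c^2 + 74*c + 10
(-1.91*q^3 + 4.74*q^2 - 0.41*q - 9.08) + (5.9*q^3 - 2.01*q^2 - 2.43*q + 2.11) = 3.99*q^3 + 2.73*q^2 - 2.84*q - 6.97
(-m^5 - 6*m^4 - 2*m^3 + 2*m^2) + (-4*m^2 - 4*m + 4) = -m^5 - 6*m^4 - 2*m^3 - 2*m^2 - 4*m + 4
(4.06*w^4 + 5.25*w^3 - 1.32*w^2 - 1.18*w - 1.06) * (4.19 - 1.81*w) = -7.3486*w^5 + 7.5089*w^4 + 24.3867*w^3 - 3.395*w^2 - 3.0256*w - 4.4414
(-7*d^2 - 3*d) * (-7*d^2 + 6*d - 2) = 49*d^4 - 21*d^3 - 4*d^2 + 6*d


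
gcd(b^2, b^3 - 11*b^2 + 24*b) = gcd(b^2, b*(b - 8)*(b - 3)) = b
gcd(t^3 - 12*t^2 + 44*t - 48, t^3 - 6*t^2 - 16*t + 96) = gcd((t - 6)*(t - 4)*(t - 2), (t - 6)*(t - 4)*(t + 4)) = t^2 - 10*t + 24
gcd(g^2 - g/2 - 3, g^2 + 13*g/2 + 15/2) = g + 3/2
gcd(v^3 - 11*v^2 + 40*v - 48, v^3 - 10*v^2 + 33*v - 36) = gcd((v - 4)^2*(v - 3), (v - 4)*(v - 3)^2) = v^2 - 7*v + 12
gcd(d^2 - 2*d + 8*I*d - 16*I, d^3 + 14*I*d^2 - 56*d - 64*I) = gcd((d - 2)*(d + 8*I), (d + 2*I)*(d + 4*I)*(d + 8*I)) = d + 8*I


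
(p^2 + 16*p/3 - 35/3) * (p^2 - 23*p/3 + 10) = p^4 - 7*p^3/3 - 383*p^2/9 + 1285*p/9 - 350/3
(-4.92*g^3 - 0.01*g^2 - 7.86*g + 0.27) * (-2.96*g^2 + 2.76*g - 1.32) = 14.5632*g^5 - 13.5496*g^4 + 29.7324*g^3 - 22.4796*g^2 + 11.1204*g - 0.3564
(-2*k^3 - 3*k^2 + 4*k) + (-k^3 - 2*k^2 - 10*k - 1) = -3*k^3 - 5*k^2 - 6*k - 1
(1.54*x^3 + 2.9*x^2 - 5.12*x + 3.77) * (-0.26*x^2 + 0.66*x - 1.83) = -0.4004*x^5 + 0.2624*x^4 + 0.427*x^3 - 9.6664*x^2 + 11.8578*x - 6.8991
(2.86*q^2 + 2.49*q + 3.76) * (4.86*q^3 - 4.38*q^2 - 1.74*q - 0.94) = 13.8996*q^5 - 0.425399999999998*q^4 + 2.391*q^3 - 23.4898*q^2 - 8.883*q - 3.5344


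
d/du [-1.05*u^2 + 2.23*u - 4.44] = 2.23 - 2.1*u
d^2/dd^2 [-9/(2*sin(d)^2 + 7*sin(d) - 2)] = 9*(16*sin(d)^4 + 42*sin(d)^3 + 41*sin(d)^2 - 70*sin(d) - 106)/(7*sin(d) - cos(2*d) - 1)^3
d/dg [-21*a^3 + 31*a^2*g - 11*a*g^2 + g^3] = 31*a^2 - 22*a*g + 3*g^2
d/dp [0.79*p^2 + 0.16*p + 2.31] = 1.58*p + 0.16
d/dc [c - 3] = 1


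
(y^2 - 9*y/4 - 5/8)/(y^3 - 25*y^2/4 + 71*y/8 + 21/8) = (2*y - 5)/(2*y^2 - 13*y + 21)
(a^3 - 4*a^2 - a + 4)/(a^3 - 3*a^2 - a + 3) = (a - 4)/(a - 3)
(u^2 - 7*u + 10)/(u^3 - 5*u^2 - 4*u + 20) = 1/(u + 2)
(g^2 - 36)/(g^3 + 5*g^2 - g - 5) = (g^2 - 36)/(g^3 + 5*g^2 - g - 5)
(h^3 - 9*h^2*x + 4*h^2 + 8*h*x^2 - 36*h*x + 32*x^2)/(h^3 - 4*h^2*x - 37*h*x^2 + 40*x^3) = (h + 4)/(h + 5*x)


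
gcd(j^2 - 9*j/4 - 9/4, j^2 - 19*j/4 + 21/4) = j - 3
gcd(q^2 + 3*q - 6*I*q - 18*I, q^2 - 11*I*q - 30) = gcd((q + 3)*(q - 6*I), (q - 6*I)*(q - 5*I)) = q - 6*I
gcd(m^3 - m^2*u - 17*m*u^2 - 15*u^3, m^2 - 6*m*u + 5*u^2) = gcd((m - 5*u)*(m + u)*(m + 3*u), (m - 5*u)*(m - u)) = -m + 5*u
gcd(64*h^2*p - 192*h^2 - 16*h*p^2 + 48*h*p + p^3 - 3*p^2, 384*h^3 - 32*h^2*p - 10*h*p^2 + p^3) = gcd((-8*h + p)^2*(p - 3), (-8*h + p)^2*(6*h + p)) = 64*h^2 - 16*h*p + p^2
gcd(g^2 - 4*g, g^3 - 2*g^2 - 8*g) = g^2 - 4*g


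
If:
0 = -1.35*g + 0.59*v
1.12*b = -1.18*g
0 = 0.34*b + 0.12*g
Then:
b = 0.00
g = 0.00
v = 0.00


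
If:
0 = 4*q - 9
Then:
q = 9/4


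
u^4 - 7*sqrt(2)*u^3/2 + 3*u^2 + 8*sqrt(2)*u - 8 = (u - 2*sqrt(2))^2*(u - sqrt(2)/2)*(u + sqrt(2))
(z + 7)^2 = z^2 + 14*z + 49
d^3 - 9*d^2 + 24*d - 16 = (d - 4)^2*(d - 1)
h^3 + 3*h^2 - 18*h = h*(h - 3)*(h + 6)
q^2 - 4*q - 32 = (q - 8)*(q + 4)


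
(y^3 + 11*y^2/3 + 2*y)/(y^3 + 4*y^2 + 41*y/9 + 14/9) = 3*y*(y + 3)/(3*y^2 + 10*y + 7)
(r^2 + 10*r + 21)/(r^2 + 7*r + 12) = (r + 7)/(r + 4)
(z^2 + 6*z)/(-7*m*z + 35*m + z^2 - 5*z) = z*(z + 6)/(-7*m*z + 35*m + z^2 - 5*z)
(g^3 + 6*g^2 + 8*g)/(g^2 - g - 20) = g*(g + 2)/(g - 5)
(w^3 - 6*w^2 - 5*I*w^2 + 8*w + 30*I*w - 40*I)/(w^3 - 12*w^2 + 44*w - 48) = (w - 5*I)/(w - 6)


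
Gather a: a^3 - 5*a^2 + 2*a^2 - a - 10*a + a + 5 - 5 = a^3 - 3*a^2 - 10*a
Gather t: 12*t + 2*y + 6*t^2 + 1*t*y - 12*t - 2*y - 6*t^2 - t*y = 0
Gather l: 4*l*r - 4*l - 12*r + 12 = l*(4*r - 4) - 12*r + 12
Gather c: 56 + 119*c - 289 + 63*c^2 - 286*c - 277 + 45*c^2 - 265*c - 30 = 108*c^2 - 432*c - 540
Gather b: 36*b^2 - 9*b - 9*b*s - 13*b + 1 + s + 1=36*b^2 + b*(-9*s - 22) + s + 2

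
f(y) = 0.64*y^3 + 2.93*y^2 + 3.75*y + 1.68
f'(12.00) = 350.55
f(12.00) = 1574.52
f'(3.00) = 38.61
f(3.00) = 56.58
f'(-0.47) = 1.42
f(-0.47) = 0.50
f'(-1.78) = -0.60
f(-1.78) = 0.68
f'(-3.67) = 8.10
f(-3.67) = -4.25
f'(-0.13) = 3.02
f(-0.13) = 1.24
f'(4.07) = 59.40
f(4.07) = 108.63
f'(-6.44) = 45.64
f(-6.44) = -71.89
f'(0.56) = 7.63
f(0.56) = 4.81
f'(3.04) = 39.31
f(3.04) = 58.14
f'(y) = 1.92*y^2 + 5.86*y + 3.75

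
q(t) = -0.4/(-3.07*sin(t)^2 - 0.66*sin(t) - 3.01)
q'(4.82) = 0.01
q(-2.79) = 0.13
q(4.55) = 0.07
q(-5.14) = 0.07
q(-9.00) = 0.12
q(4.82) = 0.07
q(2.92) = 0.12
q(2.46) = 0.09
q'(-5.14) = -0.03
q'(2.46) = 0.07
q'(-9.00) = -0.06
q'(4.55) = -0.01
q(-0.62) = 0.11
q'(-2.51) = -0.07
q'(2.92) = 0.07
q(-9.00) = 0.12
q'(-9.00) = -0.06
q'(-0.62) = 0.07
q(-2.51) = 0.11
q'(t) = -0.4*(6.14*sin(t)*cos(t) + 0.66*cos(t))/(-3.07*sin(t)^2 - 0.66*sin(t) - 3.01)^2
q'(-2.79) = -0.06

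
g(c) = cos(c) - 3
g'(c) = -sin(c)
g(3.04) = -3.99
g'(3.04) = -0.10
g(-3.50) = -3.94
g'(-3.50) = -0.35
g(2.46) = -3.78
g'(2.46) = -0.63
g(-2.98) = -3.99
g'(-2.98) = 0.16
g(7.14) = -2.35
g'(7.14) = -0.76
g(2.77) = -3.93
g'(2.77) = -0.36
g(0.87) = -2.36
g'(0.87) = -0.76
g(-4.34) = -3.36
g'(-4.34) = -0.93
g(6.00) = -2.04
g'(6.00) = 0.28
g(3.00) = -3.99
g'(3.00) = -0.14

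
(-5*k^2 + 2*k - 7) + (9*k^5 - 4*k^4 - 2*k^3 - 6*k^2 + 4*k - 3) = 9*k^5 - 4*k^4 - 2*k^3 - 11*k^2 + 6*k - 10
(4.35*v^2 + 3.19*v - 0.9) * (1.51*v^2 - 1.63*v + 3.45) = 6.5685*v^4 - 2.2736*v^3 + 8.4488*v^2 + 12.4725*v - 3.105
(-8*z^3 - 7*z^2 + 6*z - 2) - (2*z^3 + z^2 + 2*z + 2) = -10*z^3 - 8*z^2 + 4*z - 4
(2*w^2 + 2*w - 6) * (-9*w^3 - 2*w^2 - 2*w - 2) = -18*w^5 - 22*w^4 + 46*w^3 + 4*w^2 + 8*w + 12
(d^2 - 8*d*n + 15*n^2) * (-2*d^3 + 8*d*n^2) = -2*d^5 + 16*d^4*n - 22*d^3*n^2 - 64*d^2*n^3 + 120*d*n^4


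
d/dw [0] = 0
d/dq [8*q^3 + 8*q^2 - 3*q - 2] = 24*q^2 + 16*q - 3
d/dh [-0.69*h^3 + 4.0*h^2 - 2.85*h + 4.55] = -2.07*h^2 + 8.0*h - 2.85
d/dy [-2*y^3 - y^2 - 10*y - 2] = -6*y^2 - 2*y - 10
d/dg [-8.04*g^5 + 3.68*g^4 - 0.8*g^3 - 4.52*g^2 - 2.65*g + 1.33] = -40.2*g^4 + 14.72*g^3 - 2.4*g^2 - 9.04*g - 2.65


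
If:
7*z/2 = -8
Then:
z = -16/7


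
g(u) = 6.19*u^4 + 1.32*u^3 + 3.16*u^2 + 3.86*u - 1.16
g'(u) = 24.76*u^3 + 3.96*u^2 + 6.32*u + 3.86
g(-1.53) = 29.52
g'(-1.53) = -85.22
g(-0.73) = -1.05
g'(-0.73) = -8.28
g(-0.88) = 0.70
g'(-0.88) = -15.51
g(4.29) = 2274.40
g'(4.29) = 2058.74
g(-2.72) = 323.97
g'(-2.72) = -482.29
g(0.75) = 6.03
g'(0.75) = 21.27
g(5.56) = 6260.35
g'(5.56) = 4417.16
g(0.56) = 2.83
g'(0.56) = 12.99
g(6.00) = 8443.12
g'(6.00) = 5532.50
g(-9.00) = 39870.37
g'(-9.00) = -17782.30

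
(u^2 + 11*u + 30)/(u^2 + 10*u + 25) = (u + 6)/(u + 5)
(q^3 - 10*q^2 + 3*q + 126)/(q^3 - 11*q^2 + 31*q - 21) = (q^2 - 3*q - 18)/(q^2 - 4*q + 3)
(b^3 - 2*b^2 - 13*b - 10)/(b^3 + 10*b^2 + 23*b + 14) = (b - 5)/(b + 7)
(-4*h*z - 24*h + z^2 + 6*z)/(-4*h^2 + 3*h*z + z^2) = (-4*h*z - 24*h + z^2 + 6*z)/(-4*h^2 + 3*h*z + z^2)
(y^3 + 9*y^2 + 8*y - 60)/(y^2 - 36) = (y^2 + 3*y - 10)/(y - 6)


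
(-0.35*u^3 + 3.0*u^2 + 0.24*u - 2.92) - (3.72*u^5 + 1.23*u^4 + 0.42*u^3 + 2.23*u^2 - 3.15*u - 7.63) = -3.72*u^5 - 1.23*u^4 - 0.77*u^3 + 0.77*u^2 + 3.39*u + 4.71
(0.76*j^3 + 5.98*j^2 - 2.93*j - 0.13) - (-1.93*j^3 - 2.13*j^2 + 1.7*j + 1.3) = 2.69*j^3 + 8.11*j^2 - 4.63*j - 1.43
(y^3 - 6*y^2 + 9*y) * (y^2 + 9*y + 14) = y^5 + 3*y^4 - 31*y^3 - 3*y^2 + 126*y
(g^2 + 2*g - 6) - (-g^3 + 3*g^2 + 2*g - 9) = g^3 - 2*g^2 + 3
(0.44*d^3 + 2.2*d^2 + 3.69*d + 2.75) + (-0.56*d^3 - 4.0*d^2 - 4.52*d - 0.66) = -0.12*d^3 - 1.8*d^2 - 0.83*d + 2.09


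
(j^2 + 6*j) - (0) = j^2 + 6*j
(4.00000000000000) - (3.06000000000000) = 0.940000000000000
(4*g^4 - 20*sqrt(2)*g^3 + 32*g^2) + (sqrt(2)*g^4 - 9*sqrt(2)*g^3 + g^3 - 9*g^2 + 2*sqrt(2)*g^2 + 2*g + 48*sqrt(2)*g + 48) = sqrt(2)*g^4 + 4*g^4 - 29*sqrt(2)*g^3 + g^3 + 2*sqrt(2)*g^2 + 23*g^2 + 2*g + 48*sqrt(2)*g + 48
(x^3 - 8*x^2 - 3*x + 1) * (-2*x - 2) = -2*x^4 + 14*x^3 + 22*x^2 + 4*x - 2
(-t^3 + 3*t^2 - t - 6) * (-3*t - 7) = 3*t^4 - 2*t^3 - 18*t^2 + 25*t + 42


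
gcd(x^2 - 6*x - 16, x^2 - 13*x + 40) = x - 8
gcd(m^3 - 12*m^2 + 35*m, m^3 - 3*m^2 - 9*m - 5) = m - 5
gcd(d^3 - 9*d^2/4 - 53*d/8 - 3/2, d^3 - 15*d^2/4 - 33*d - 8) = d + 1/4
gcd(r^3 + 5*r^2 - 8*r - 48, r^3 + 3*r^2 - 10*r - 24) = r^2 + r - 12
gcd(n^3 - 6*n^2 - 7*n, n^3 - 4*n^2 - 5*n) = n^2 + n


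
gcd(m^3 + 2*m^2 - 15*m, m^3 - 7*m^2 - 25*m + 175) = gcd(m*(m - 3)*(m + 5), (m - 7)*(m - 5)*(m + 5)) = m + 5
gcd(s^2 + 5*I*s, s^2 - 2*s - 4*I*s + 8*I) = 1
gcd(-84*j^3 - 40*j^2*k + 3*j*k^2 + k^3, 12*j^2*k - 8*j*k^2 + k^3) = 6*j - k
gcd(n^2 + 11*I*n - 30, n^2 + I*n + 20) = n + 5*I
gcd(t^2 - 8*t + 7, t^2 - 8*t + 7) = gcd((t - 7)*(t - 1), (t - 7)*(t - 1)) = t^2 - 8*t + 7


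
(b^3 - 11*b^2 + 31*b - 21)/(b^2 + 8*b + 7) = (b^3 - 11*b^2 + 31*b - 21)/(b^2 + 8*b + 7)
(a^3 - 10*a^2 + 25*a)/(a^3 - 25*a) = (a - 5)/(a + 5)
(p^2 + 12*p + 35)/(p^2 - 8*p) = (p^2 + 12*p + 35)/(p*(p - 8))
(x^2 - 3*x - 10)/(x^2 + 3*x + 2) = (x - 5)/(x + 1)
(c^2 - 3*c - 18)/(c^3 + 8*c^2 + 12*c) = (c^2 - 3*c - 18)/(c*(c^2 + 8*c + 12))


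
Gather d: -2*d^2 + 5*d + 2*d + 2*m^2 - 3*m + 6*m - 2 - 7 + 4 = -2*d^2 + 7*d + 2*m^2 + 3*m - 5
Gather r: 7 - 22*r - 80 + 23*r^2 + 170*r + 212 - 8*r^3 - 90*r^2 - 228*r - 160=-8*r^3 - 67*r^2 - 80*r - 21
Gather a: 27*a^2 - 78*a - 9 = 27*a^2 - 78*a - 9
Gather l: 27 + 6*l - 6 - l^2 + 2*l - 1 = -l^2 + 8*l + 20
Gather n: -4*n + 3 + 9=12 - 4*n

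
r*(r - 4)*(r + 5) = r^3 + r^2 - 20*r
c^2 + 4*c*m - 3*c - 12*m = (c - 3)*(c + 4*m)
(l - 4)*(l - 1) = l^2 - 5*l + 4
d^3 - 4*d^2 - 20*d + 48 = (d - 6)*(d - 2)*(d + 4)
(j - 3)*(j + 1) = j^2 - 2*j - 3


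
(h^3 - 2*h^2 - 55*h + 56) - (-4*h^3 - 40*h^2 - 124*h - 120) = 5*h^3 + 38*h^2 + 69*h + 176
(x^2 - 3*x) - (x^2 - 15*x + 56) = 12*x - 56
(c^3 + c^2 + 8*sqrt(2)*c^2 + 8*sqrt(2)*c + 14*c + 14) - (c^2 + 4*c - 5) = c^3 + 8*sqrt(2)*c^2 + 10*c + 8*sqrt(2)*c + 19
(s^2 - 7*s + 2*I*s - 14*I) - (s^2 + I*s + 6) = -7*s + I*s - 6 - 14*I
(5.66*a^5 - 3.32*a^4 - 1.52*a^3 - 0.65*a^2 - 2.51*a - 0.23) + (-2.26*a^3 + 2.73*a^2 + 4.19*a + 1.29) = 5.66*a^5 - 3.32*a^4 - 3.78*a^3 + 2.08*a^2 + 1.68*a + 1.06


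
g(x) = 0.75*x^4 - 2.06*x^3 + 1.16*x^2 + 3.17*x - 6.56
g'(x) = 3.0*x^3 - 6.18*x^2 + 2.32*x + 3.17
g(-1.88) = 14.64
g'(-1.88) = -42.97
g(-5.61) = 1118.74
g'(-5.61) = -734.02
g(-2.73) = 77.00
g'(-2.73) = -110.26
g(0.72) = -4.24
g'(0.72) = 2.76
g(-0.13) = -6.95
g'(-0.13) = 2.76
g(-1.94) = 17.32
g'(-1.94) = -46.49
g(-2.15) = 28.49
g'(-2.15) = -60.20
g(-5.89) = 1338.60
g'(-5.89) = -837.90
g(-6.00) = 1433.14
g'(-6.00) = -881.23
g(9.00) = 3534.94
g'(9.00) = 1710.47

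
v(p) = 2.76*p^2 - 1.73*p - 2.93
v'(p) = 5.52*p - 1.73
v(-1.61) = 7.01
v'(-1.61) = -10.62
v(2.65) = 11.87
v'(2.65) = 12.90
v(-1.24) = 3.46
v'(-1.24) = -8.57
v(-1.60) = 6.90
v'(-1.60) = -10.56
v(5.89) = 82.63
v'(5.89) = 30.78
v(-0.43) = -1.68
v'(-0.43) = -4.10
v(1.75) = 2.50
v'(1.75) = 7.93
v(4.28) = 40.22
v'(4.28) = 21.90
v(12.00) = 373.75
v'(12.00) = 64.51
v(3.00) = 16.72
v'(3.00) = 14.83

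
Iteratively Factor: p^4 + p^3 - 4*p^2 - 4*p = (p + 2)*(p^3 - p^2 - 2*p) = p*(p + 2)*(p^2 - p - 2) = p*(p + 1)*(p + 2)*(p - 2)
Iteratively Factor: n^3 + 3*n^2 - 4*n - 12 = (n - 2)*(n^2 + 5*n + 6) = (n - 2)*(n + 3)*(n + 2)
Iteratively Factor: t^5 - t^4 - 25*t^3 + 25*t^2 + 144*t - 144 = (t + 3)*(t^4 - 4*t^3 - 13*t^2 + 64*t - 48) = (t + 3)*(t + 4)*(t^3 - 8*t^2 + 19*t - 12) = (t - 1)*(t + 3)*(t + 4)*(t^2 - 7*t + 12) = (t - 3)*(t - 1)*(t + 3)*(t + 4)*(t - 4)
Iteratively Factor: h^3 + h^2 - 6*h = (h)*(h^2 + h - 6) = h*(h - 2)*(h + 3)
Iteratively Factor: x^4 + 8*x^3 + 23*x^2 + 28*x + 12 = (x + 2)*(x^3 + 6*x^2 + 11*x + 6) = (x + 1)*(x + 2)*(x^2 + 5*x + 6) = (x + 1)*(x + 2)^2*(x + 3)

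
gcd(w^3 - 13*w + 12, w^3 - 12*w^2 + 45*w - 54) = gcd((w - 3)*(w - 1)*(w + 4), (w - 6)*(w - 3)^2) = w - 3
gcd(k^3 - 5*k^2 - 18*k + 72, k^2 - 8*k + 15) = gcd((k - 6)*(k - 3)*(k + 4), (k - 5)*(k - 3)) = k - 3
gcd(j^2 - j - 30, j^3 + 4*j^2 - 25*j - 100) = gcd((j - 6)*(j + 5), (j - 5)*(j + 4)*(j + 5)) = j + 5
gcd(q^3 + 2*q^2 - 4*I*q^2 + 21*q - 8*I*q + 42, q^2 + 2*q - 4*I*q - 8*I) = q + 2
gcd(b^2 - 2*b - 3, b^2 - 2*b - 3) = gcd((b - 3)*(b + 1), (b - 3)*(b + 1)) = b^2 - 2*b - 3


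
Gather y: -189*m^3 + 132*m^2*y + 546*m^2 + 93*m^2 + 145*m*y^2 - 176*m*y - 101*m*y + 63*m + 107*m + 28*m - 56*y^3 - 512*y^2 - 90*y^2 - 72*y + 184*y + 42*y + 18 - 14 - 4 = -189*m^3 + 639*m^2 + 198*m - 56*y^3 + y^2*(145*m - 602) + y*(132*m^2 - 277*m + 154)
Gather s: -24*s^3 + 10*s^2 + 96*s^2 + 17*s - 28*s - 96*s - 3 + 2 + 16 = -24*s^3 + 106*s^2 - 107*s + 15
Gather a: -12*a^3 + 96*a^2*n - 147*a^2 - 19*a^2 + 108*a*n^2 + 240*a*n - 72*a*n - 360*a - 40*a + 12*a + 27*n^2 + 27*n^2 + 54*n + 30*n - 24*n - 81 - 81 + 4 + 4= -12*a^3 + a^2*(96*n - 166) + a*(108*n^2 + 168*n - 388) + 54*n^2 + 60*n - 154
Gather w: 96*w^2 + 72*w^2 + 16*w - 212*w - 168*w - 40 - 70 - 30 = 168*w^2 - 364*w - 140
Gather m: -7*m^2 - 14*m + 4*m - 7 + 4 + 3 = -7*m^2 - 10*m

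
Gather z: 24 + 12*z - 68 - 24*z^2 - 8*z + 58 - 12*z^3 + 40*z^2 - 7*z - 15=-12*z^3 + 16*z^2 - 3*z - 1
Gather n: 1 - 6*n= 1 - 6*n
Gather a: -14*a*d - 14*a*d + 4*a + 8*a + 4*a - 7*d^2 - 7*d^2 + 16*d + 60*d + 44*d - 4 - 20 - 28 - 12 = a*(16 - 28*d) - 14*d^2 + 120*d - 64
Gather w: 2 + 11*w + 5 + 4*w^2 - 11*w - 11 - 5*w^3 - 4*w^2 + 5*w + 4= -5*w^3 + 5*w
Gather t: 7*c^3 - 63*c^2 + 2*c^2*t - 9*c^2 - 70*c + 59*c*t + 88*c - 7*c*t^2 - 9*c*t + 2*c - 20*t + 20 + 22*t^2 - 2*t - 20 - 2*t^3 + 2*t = 7*c^3 - 72*c^2 + 20*c - 2*t^3 + t^2*(22 - 7*c) + t*(2*c^2 + 50*c - 20)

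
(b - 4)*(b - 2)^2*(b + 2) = b^4 - 6*b^3 + 4*b^2 + 24*b - 32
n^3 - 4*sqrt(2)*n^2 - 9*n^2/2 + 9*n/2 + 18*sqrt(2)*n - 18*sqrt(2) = (n - 3)*(n - 3/2)*(n - 4*sqrt(2))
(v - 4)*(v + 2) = v^2 - 2*v - 8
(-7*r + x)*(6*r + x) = -42*r^2 - r*x + x^2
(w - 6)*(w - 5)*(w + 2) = w^3 - 9*w^2 + 8*w + 60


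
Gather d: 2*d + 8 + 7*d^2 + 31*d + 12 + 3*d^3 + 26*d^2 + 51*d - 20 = 3*d^3 + 33*d^2 + 84*d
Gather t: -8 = -8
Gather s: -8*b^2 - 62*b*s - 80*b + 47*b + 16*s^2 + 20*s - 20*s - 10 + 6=-8*b^2 - 62*b*s - 33*b + 16*s^2 - 4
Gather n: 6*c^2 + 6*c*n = 6*c^2 + 6*c*n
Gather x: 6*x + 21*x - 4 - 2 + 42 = 27*x + 36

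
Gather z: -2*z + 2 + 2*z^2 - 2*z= 2*z^2 - 4*z + 2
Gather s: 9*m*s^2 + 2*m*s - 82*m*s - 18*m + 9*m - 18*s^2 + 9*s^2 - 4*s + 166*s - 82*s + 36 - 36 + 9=-9*m + s^2*(9*m - 9) + s*(80 - 80*m) + 9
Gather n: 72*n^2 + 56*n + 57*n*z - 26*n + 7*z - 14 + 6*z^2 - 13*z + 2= 72*n^2 + n*(57*z + 30) + 6*z^2 - 6*z - 12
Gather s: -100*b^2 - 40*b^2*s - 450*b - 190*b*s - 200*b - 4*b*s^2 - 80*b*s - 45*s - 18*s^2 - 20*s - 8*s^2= -100*b^2 - 650*b + s^2*(-4*b - 26) + s*(-40*b^2 - 270*b - 65)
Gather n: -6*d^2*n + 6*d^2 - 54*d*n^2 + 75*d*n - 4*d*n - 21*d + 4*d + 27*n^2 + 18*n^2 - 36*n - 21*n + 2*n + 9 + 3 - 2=6*d^2 - 17*d + n^2*(45 - 54*d) + n*(-6*d^2 + 71*d - 55) + 10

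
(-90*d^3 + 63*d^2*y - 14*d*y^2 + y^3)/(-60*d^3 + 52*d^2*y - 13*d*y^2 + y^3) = (-3*d + y)/(-2*d + y)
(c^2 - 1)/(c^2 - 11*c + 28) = (c^2 - 1)/(c^2 - 11*c + 28)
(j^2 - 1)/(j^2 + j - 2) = (j + 1)/(j + 2)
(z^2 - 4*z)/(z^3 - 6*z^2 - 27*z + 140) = z/(z^2 - 2*z - 35)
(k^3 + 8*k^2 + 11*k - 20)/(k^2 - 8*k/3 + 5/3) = 3*(k^2 + 9*k + 20)/(3*k - 5)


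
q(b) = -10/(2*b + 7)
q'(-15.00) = 0.04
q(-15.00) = 0.43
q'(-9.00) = 0.17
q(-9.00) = 0.91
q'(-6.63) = 0.51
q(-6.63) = 1.60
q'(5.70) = 0.06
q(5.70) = -0.54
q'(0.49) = 0.31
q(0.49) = -1.25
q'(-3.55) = 2000.00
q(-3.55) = 100.00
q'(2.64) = 0.13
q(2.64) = -0.81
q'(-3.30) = 125.00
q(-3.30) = -25.00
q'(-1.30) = 1.03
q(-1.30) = -2.27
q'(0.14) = 0.38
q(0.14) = -1.37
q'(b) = 20/(2*b + 7)^2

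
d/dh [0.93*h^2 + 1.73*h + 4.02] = 1.86*h + 1.73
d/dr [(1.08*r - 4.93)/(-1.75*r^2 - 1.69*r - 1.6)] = (1.89*r^2 - 17.255*r - 10.0597)/(3.0625*r^4 + 5.915*r^3 + 8.4561*r^2 + 5.408*r + 2.56)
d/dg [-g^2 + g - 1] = 1 - 2*g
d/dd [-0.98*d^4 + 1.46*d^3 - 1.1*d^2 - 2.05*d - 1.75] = -3.92*d^3 + 4.38*d^2 - 2.2*d - 2.05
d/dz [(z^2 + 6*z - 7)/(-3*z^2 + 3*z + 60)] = (7*z^2 + 26*z + 127)/(3*(z^4 - 2*z^3 - 39*z^2 + 40*z + 400))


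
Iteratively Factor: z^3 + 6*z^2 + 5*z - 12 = (z + 4)*(z^2 + 2*z - 3) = (z - 1)*(z + 4)*(z + 3)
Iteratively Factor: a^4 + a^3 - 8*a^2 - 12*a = (a - 3)*(a^3 + 4*a^2 + 4*a) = (a - 3)*(a + 2)*(a^2 + 2*a) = (a - 3)*(a + 2)^2*(a)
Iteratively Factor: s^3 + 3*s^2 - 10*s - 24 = (s + 4)*(s^2 - s - 6) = (s + 2)*(s + 4)*(s - 3)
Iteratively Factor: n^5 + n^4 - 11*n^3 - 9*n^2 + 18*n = (n - 1)*(n^4 + 2*n^3 - 9*n^2 - 18*n) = (n - 1)*(n + 2)*(n^3 - 9*n) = n*(n - 1)*(n + 2)*(n^2 - 9) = n*(n - 3)*(n - 1)*(n + 2)*(n + 3)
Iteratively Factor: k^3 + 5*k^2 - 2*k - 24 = (k + 4)*(k^2 + k - 6) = (k + 3)*(k + 4)*(k - 2)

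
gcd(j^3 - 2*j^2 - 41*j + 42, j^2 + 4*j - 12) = j + 6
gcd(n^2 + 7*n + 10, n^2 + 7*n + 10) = n^2 + 7*n + 10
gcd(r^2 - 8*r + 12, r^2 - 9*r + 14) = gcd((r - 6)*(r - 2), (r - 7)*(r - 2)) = r - 2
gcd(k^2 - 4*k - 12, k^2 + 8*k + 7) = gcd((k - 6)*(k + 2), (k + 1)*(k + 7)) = 1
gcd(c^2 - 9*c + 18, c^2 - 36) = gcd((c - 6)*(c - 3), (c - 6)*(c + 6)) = c - 6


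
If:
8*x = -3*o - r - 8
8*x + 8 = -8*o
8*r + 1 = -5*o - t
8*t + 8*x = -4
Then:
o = -3/92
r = -15/92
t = 43/92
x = -89/92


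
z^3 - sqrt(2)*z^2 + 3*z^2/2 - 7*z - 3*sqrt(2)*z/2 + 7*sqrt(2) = (z - 2)*(z + 7/2)*(z - sqrt(2))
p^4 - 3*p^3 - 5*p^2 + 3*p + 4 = (p - 4)*(p - 1)*(p + 1)^2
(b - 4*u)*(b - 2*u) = b^2 - 6*b*u + 8*u^2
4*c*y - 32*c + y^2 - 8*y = (4*c + y)*(y - 8)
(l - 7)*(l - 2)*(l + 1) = l^3 - 8*l^2 + 5*l + 14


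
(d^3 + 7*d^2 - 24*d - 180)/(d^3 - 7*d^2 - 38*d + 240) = (d + 6)/(d - 8)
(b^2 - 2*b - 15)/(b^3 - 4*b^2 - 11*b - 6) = (-b^2 + 2*b + 15)/(-b^3 + 4*b^2 + 11*b + 6)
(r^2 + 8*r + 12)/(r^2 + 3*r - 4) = (r^2 + 8*r + 12)/(r^2 + 3*r - 4)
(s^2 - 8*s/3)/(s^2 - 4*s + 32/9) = 3*s/(3*s - 4)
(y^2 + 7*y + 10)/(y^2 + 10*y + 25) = (y + 2)/(y + 5)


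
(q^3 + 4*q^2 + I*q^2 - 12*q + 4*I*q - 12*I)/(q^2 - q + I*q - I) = (q^2 + 4*q - 12)/(q - 1)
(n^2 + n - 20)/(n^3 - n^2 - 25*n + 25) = (n - 4)/(n^2 - 6*n + 5)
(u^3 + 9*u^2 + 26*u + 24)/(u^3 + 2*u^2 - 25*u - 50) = (u^2 + 7*u + 12)/(u^2 - 25)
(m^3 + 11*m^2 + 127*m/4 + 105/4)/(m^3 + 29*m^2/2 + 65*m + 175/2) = (m + 3/2)/(m + 5)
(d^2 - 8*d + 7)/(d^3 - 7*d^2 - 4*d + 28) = (d - 1)/(d^2 - 4)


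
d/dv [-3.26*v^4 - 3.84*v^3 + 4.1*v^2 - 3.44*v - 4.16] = -13.04*v^3 - 11.52*v^2 + 8.2*v - 3.44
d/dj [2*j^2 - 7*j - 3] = 4*j - 7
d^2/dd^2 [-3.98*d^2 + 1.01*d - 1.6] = -7.96000000000000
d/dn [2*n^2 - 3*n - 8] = 4*n - 3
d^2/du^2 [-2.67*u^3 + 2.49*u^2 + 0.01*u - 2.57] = 4.98 - 16.02*u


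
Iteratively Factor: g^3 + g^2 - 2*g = (g + 2)*(g^2 - g) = g*(g + 2)*(g - 1)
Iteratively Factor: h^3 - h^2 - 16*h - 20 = (h + 2)*(h^2 - 3*h - 10) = (h + 2)^2*(h - 5)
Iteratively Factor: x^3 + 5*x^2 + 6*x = (x + 3)*(x^2 + 2*x) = x*(x + 3)*(x + 2)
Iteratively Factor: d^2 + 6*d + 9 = (d + 3)*(d + 3)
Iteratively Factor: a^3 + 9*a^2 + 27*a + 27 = (a + 3)*(a^2 + 6*a + 9) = (a + 3)^2*(a + 3)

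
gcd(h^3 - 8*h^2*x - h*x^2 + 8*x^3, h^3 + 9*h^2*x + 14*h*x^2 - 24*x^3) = -h + x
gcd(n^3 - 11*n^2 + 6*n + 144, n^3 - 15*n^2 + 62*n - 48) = n^2 - 14*n + 48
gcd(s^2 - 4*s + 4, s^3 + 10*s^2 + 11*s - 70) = s - 2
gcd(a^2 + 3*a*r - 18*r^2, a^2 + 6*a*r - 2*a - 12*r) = a + 6*r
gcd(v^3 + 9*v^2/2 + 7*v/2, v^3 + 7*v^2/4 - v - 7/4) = v + 1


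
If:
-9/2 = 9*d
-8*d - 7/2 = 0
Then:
No Solution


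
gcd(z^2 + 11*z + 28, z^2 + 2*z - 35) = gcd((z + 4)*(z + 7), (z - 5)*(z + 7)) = z + 7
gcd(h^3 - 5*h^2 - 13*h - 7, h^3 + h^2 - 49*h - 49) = h^2 - 6*h - 7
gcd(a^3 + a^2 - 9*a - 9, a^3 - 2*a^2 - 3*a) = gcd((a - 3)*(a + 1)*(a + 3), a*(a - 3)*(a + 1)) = a^2 - 2*a - 3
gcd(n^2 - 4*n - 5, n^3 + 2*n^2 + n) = n + 1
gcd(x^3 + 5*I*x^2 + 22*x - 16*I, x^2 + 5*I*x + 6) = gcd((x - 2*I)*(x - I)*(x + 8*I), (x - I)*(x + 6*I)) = x - I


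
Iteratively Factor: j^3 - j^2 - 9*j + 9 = (j - 1)*(j^2 - 9) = (j - 1)*(j + 3)*(j - 3)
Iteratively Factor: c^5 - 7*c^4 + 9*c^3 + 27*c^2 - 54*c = (c)*(c^4 - 7*c^3 + 9*c^2 + 27*c - 54) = c*(c + 2)*(c^3 - 9*c^2 + 27*c - 27) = c*(c - 3)*(c + 2)*(c^2 - 6*c + 9) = c*(c - 3)^2*(c + 2)*(c - 3)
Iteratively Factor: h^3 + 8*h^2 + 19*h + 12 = (h + 1)*(h^2 + 7*h + 12) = (h + 1)*(h + 3)*(h + 4)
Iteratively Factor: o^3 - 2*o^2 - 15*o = (o - 5)*(o^2 + 3*o) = (o - 5)*(o + 3)*(o)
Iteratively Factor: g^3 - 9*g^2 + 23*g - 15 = (g - 5)*(g^2 - 4*g + 3) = (g - 5)*(g - 1)*(g - 3)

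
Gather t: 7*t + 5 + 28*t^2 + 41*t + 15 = 28*t^2 + 48*t + 20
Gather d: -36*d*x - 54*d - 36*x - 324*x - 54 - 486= d*(-36*x - 54) - 360*x - 540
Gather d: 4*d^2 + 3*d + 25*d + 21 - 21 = 4*d^2 + 28*d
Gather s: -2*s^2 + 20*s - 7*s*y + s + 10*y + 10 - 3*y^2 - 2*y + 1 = -2*s^2 + s*(21 - 7*y) - 3*y^2 + 8*y + 11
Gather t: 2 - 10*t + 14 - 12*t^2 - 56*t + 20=-12*t^2 - 66*t + 36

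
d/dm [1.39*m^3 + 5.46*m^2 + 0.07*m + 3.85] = 4.17*m^2 + 10.92*m + 0.07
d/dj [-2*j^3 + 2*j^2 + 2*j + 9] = -6*j^2 + 4*j + 2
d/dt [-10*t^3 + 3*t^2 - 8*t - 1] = -30*t^2 + 6*t - 8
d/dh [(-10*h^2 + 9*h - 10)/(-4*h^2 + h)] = 2*(13*h^2 - 40*h + 5)/(h^2*(16*h^2 - 8*h + 1))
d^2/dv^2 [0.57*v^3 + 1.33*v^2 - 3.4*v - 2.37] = 3.42*v + 2.66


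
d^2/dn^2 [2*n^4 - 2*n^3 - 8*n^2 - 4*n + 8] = 24*n^2 - 12*n - 16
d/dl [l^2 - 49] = 2*l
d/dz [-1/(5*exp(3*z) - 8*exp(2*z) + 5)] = (15*exp(z) - 16)*exp(2*z)/(5*exp(3*z) - 8*exp(2*z) + 5)^2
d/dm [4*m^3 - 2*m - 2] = 12*m^2 - 2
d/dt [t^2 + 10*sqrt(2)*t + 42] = 2*t + 10*sqrt(2)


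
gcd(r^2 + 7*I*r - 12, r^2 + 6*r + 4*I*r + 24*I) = r + 4*I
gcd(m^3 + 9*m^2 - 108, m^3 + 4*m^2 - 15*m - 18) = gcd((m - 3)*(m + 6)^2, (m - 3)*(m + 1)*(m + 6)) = m^2 + 3*m - 18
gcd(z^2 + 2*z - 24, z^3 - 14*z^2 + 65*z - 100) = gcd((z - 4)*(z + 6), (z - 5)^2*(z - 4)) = z - 4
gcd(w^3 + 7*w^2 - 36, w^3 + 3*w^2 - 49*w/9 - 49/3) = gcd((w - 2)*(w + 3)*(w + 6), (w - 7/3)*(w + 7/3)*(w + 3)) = w + 3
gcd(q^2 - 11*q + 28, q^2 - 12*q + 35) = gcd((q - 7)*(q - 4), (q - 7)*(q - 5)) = q - 7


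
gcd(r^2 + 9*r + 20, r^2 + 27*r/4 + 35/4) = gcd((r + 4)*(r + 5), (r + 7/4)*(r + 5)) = r + 5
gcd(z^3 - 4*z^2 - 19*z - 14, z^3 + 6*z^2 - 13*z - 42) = z + 2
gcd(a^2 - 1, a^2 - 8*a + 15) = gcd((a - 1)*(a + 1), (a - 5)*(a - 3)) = 1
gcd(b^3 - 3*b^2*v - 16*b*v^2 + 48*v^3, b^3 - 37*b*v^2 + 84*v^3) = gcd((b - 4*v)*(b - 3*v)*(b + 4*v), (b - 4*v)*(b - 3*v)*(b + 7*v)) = b^2 - 7*b*v + 12*v^2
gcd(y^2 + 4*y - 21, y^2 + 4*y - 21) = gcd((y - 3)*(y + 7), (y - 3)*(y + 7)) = y^2 + 4*y - 21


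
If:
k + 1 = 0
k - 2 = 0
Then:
No Solution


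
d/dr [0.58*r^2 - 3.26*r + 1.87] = 1.16*r - 3.26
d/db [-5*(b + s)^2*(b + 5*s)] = 5*(-3*b - 11*s)*(b + s)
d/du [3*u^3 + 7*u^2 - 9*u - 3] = 9*u^2 + 14*u - 9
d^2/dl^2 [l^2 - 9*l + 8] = 2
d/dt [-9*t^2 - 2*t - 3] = -18*t - 2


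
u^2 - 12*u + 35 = (u - 7)*(u - 5)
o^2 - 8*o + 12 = (o - 6)*(o - 2)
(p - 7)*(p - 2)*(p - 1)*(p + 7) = p^4 - 3*p^3 - 47*p^2 + 147*p - 98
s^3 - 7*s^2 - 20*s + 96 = (s - 8)*(s - 3)*(s + 4)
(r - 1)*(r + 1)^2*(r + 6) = r^4 + 7*r^3 + 5*r^2 - 7*r - 6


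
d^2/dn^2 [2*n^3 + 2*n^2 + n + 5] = 12*n + 4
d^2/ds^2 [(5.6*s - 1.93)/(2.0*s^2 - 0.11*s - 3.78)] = ((8.952 - 67.2*s)*(-2.0*s^2 + 0.11*s + 3.78) - (4.0*s - 0.11)*(5.6*s - 1.93)*(8.0*s - 0.22))/(-2.0*s^2 + 0.11*s + 3.78)^3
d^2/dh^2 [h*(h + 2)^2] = 6*h + 8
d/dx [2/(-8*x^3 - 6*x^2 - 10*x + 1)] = 4*(12*x^2 + 6*x + 5)/(8*x^3 + 6*x^2 + 10*x - 1)^2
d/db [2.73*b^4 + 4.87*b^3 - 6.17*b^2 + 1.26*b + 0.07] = 10.92*b^3 + 14.61*b^2 - 12.34*b + 1.26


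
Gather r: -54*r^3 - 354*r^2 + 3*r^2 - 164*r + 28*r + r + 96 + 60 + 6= -54*r^3 - 351*r^2 - 135*r + 162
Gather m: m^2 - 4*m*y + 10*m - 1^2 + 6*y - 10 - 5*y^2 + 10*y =m^2 + m*(10 - 4*y) - 5*y^2 + 16*y - 11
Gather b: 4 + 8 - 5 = 7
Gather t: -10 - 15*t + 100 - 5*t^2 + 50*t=-5*t^2 + 35*t + 90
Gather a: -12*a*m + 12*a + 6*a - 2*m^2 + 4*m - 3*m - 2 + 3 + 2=a*(18 - 12*m) - 2*m^2 + m + 3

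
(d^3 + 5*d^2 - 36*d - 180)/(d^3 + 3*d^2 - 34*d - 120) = (d + 6)/(d + 4)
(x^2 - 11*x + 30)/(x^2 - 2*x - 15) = (x - 6)/(x + 3)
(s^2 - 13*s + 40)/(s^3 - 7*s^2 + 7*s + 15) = (s - 8)/(s^2 - 2*s - 3)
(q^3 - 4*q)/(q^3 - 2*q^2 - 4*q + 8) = q/(q - 2)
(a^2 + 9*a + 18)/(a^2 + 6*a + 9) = (a + 6)/(a + 3)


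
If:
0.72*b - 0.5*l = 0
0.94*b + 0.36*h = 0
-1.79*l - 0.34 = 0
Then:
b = -0.13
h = 0.34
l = -0.19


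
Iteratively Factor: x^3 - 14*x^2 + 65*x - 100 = (x - 5)*(x^2 - 9*x + 20) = (x - 5)^2*(x - 4)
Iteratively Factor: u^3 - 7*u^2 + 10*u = (u - 2)*(u^2 - 5*u) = (u - 5)*(u - 2)*(u)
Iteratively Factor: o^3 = (o)*(o^2) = o^2*(o)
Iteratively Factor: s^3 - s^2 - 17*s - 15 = (s + 1)*(s^2 - 2*s - 15) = (s + 1)*(s + 3)*(s - 5)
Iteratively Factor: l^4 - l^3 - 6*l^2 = (l)*(l^3 - l^2 - 6*l) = l*(l - 3)*(l^2 + 2*l) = l^2*(l - 3)*(l + 2)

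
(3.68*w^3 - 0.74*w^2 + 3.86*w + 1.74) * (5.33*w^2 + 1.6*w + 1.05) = 19.6144*w^5 + 1.9438*w^4 + 23.2538*w^3 + 14.6732*w^2 + 6.837*w + 1.827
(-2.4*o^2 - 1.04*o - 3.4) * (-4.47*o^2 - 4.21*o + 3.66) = 10.728*o^4 + 14.7528*o^3 + 10.7924*o^2 + 10.5076*o - 12.444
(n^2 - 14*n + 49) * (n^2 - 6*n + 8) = n^4 - 20*n^3 + 141*n^2 - 406*n + 392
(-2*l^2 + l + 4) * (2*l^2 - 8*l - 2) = -4*l^4 + 18*l^3 + 4*l^2 - 34*l - 8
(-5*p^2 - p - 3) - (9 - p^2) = -4*p^2 - p - 12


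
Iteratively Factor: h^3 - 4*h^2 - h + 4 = (h - 1)*(h^2 - 3*h - 4) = (h - 4)*(h - 1)*(h + 1)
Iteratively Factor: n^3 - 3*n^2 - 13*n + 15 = (n - 1)*(n^2 - 2*n - 15) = (n - 1)*(n + 3)*(n - 5)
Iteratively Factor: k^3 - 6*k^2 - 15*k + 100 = (k + 4)*(k^2 - 10*k + 25) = (k - 5)*(k + 4)*(k - 5)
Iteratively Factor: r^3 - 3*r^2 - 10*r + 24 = (r - 2)*(r^2 - r - 12) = (r - 4)*(r - 2)*(r + 3)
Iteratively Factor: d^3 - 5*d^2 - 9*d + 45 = (d + 3)*(d^2 - 8*d + 15) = (d - 5)*(d + 3)*(d - 3)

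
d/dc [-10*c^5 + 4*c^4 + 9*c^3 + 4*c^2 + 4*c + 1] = -50*c^4 + 16*c^3 + 27*c^2 + 8*c + 4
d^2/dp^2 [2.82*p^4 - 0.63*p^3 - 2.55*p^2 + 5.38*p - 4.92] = 33.84*p^2 - 3.78*p - 5.1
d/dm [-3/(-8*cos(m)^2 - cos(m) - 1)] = 3*(16*cos(m) + 1)*sin(m)/(8*cos(m)^2 + cos(m) + 1)^2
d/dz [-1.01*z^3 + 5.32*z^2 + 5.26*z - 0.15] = -3.03*z^2 + 10.64*z + 5.26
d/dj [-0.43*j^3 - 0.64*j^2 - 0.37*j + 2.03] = -1.29*j^2 - 1.28*j - 0.37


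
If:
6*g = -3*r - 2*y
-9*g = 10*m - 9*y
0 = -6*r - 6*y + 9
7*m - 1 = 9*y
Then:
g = -263/450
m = 71/50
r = 38/75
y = 149/150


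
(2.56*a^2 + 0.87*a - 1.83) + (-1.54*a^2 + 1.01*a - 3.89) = 1.02*a^2 + 1.88*a - 5.72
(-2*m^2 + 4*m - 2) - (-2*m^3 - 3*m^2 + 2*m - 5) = 2*m^3 + m^2 + 2*m + 3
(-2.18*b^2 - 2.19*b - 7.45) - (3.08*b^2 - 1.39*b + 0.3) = -5.26*b^2 - 0.8*b - 7.75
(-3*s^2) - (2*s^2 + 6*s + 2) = -5*s^2 - 6*s - 2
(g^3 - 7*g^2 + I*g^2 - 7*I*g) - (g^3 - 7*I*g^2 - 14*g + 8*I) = -7*g^2 + 8*I*g^2 + 14*g - 7*I*g - 8*I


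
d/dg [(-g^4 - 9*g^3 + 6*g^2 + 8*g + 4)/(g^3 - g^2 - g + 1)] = (-g^5 + g^4 + 7*g^3 + 5*g^2 - 32*g - 12)/(g^5 - g^4 - 2*g^3 + 2*g^2 + g - 1)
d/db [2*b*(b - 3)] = 4*b - 6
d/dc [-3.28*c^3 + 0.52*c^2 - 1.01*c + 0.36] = -9.84*c^2 + 1.04*c - 1.01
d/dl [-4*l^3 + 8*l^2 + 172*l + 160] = -12*l^2 + 16*l + 172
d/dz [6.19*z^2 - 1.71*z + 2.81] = 12.38*z - 1.71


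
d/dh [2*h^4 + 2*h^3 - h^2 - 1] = 2*h*(4*h^2 + 3*h - 1)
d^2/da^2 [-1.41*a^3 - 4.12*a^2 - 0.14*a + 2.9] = -8.46*a - 8.24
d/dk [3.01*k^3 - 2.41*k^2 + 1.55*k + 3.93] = 9.03*k^2 - 4.82*k + 1.55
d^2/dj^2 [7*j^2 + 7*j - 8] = 14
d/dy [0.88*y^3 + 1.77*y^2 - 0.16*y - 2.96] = 2.64*y^2 + 3.54*y - 0.16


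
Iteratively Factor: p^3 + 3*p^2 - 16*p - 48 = (p - 4)*(p^2 + 7*p + 12) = (p - 4)*(p + 3)*(p + 4)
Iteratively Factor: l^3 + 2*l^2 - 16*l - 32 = (l - 4)*(l^2 + 6*l + 8) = (l - 4)*(l + 2)*(l + 4)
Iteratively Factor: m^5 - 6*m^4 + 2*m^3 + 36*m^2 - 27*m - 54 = (m - 3)*(m^4 - 3*m^3 - 7*m^2 + 15*m + 18) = (m - 3)*(m + 2)*(m^3 - 5*m^2 + 3*m + 9) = (m - 3)^2*(m + 2)*(m^2 - 2*m - 3) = (m - 3)^3*(m + 2)*(m + 1)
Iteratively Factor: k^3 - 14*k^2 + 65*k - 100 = (k - 5)*(k^2 - 9*k + 20) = (k - 5)*(k - 4)*(k - 5)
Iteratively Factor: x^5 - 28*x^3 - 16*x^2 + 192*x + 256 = (x - 4)*(x^4 + 4*x^3 - 12*x^2 - 64*x - 64) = (x - 4)*(x + 2)*(x^3 + 2*x^2 - 16*x - 32) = (x - 4)^2*(x + 2)*(x^2 + 6*x + 8) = (x - 4)^2*(x + 2)^2*(x + 4)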